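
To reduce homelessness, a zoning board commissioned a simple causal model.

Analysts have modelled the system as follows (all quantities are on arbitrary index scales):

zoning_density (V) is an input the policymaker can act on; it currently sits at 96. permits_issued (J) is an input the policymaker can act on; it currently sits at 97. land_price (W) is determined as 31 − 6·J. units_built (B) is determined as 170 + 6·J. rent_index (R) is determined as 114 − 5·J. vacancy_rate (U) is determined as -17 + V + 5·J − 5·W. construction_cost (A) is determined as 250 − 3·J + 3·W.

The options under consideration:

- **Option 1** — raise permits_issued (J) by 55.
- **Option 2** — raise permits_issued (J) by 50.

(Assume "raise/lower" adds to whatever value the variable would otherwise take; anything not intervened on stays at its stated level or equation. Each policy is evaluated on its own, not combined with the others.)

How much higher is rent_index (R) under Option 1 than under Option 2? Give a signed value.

-25

Option 1 (J + 55):
  J = 97 + 55 = 152
  R = 114 − 5·152 = -646
Option 2 (J + 50):
  J = 97 + 50 = 147
  R = 114 − 5·147 = -621
R: -646 − (-621) = -25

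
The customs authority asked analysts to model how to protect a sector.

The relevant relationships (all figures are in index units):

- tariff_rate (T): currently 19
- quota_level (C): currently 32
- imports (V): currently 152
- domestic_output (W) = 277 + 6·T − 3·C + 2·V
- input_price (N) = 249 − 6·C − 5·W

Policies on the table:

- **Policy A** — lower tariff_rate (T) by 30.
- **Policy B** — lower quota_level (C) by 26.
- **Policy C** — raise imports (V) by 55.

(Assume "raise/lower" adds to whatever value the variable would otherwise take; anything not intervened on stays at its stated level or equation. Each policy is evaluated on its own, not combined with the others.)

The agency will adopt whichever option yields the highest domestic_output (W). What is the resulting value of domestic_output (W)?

Policy A (T − 30):
  T = 19 − 30 = -11
  C = 32
  V = 152
  W = 277 + 6·(-11) − 3·32 + 2·152 = 419
Policy B (C − 26):
  T = 19
  C = 32 − 26 = 6
  V = 152
  W = 277 + 6·19 − 3·6 + 2·152 = 677
Policy C (V + 55):
  T = 19
  C = 32
  V = 152 + 55 = 207
  W = 277 + 6·19 − 3·32 + 2·207 = 709
Comparing — Policy A: W=419, Policy B: W=677, Policy C: W=709. Highest is 709 (Policy C).

709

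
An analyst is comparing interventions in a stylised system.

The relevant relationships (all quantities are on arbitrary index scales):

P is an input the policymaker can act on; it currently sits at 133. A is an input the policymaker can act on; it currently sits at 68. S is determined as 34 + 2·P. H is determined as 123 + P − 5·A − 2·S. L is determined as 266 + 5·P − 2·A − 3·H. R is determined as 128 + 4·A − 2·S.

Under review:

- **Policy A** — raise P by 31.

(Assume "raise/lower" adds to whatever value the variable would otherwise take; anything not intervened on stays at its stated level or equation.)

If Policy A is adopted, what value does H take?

Policy A (P + 31):
  P = 133 + 31 = 164
  A = 68
  S = 34 + 2·164 = 362
  H = 123 + 164 − 5·68 − 2·362 = -777

-777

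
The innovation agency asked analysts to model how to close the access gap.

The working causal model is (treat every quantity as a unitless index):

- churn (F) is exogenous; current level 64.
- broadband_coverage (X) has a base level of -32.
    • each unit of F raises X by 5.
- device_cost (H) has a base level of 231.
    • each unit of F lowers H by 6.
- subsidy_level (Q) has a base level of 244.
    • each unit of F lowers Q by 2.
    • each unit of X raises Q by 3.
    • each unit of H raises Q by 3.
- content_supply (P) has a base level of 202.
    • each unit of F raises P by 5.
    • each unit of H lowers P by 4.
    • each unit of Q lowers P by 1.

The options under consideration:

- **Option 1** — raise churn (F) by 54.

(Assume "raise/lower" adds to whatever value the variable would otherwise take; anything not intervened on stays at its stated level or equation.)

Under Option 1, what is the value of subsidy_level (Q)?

Option 1 (F + 54):
  F = 64 + 54 = 118
  X = -32 + 5·118 = 558
  H = 231 − 6·118 = -477
  Q = 244 − 2·118 + 3·558 + 3·(-477) = 251

251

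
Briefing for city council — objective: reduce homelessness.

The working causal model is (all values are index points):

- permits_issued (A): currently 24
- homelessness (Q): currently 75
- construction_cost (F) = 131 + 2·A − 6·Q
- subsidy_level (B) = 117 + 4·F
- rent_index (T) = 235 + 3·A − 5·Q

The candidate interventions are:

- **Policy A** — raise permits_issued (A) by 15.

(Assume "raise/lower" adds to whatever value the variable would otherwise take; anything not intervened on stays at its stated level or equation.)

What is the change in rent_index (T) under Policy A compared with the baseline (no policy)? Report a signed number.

45

Baseline:
  A = 24
  Q = 75
  T = 235 + 3·24 − 5·75 = -68
Policy A (A + 15):
  A = 24 + 15 = 39
  Q = 75
  T = 235 + 3·39 − 5·75 = -23
Change in T: -23 − (-68) = 45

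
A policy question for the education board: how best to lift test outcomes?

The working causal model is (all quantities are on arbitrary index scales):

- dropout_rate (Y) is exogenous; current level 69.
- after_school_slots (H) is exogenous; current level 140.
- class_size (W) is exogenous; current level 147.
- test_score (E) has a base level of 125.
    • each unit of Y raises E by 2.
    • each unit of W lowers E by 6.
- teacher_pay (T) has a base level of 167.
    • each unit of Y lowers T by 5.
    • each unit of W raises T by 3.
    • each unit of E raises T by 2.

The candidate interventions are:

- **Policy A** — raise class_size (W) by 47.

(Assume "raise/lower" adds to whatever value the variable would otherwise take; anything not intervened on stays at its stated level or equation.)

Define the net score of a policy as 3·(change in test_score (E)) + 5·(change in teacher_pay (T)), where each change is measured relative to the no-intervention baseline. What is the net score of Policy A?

-2961

Baseline:
  Y = 69
  W = 147
  E = 125 + 2·69 − 6·147 = -619
  T = 167 − 5·69 + 3·147 + 2·(-619) = -975
Policy A (W + 47):
  Y = 69
  W = 147 + 47 = 194
  E = 125 + 2·69 − 6·194 = -901
  T = 167 − 5·69 + 3·194 + 2·(-901) = -1398
ΔE = -901 − (-619) = -282; ΔT = -1398 − (-975) = -423
Score = 3·(-282) + 5·(-423) = -2961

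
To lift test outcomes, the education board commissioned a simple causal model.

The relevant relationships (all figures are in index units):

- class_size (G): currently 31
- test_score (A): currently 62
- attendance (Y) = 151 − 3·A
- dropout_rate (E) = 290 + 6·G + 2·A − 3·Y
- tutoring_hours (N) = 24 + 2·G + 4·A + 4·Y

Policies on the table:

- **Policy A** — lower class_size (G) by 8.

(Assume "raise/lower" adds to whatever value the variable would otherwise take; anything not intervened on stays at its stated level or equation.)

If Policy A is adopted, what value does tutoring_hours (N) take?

Policy A (G − 8):
  G = 31 − 8 = 23
  A = 62
  Y = 151 − 3·62 = -35
  N = 24 + 2·23 + 4·62 + 4·(-35) = 178

178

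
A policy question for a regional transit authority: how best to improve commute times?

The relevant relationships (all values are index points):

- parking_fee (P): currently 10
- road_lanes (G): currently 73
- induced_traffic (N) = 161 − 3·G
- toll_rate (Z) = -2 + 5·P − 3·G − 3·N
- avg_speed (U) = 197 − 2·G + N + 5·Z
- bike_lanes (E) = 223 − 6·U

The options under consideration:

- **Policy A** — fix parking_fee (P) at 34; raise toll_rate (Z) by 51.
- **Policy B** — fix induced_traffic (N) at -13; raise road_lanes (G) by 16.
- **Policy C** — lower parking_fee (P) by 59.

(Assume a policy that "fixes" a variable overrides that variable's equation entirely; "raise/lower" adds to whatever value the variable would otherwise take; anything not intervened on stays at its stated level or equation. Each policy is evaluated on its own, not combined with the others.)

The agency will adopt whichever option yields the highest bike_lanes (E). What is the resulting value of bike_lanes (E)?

Policy A (P := 34, Z + 51):
  P = 34
  G = 73
  N = 161 − 3·73 = -58
  Z = -2 + 5·34 − 3·73 − 3·(-58) (+51 from intervention) = 174
  U = 197 − 2·73 + (-58) + 5·174 = 863
  E = 223 − 6·863 = -4955
Policy B (N := -13, G + 16):
  P = 10
  G = 73 + 16 = 89
  N = -13
  Z = -2 + 5·10 − 3·89 − 3·(-13) = -180
  U = 197 − 2·89 + (-13) + 5·(-180) = -894
  E = 223 − 6·(-894) = 5587
Policy C (P − 59):
  P = 10 − 59 = -49
  G = 73
  N = 161 − 3·73 = -58
  Z = -2 + 5·(-49) − 3·73 − 3·(-58) = -292
  U = 197 − 2·73 + (-58) + 5·(-292) = -1467
  E = 223 − 6·(-1467) = 9025
Comparing — Policy A: E=-4955, Policy B: E=5587, Policy C: E=9025. Highest is 9025 (Policy C).

9025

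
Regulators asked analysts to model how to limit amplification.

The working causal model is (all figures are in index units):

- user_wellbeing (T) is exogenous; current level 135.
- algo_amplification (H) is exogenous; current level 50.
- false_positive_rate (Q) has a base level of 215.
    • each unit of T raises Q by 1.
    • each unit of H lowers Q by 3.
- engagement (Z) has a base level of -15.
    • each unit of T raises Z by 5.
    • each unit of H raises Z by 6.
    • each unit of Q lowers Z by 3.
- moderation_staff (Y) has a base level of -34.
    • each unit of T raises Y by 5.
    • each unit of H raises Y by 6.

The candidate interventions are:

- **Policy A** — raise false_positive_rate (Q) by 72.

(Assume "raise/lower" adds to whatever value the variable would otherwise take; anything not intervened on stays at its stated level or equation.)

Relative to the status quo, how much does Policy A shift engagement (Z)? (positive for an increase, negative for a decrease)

Baseline:
  T = 135
  H = 50
  Q = 215 + 135 − 3·50 = 200
  Z = -15 + 5·135 + 6·50 − 3·200 = 360
Policy A (Q + 72):
  T = 135
  H = 50
  Q = 215 + 135 − 3·50 (+72 from intervention) = 272
  Z = -15 + 5·135 + 6·50 − 3·272 = 144
Change in Z: 144 − 360 = -216

-216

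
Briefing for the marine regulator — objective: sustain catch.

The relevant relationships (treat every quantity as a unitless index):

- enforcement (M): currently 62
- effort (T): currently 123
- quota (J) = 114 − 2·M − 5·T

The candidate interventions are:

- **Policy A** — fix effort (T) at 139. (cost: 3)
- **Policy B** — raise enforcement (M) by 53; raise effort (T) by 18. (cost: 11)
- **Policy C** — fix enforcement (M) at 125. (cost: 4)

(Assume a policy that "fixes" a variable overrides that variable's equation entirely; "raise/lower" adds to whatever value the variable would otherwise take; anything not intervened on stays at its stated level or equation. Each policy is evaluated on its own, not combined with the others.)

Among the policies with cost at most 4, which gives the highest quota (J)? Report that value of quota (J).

Policy A (T := 139):
  M = 62
  T = 139
  J = 114 − 2·62 − 5·139 = -705
Policy C (M := 125):
  M = 125
  T = 123
  J = 114 − 2·125 − 5·123 = -751
Comparing — Policy A: J=-705, Policy C: J=-751. Highest is -705 (Policy A).

-705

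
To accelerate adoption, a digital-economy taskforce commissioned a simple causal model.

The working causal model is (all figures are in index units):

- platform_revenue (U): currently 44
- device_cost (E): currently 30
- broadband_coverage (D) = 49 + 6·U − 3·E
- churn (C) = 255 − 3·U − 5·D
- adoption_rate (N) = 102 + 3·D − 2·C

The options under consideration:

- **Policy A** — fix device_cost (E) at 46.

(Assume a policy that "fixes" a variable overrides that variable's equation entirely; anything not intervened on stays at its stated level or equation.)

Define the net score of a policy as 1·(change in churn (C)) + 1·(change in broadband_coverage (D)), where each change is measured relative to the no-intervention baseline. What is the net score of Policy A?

192

Baseline:
  U = 44
  E = 30
  D = 49 + 6·44 − 3·30 = 223
  C = 255 − 3·44 − 5·223 = -992
Policy A (E := 46):
  U = 44
  E = 46
  D = 49 + 6·44 − 3·46 = 175
  C = 255 − 3·44 − 5·175 = -752
ΔC = -752 − (-992) = 240; ΔD = 175 − 223 = -48
Score = 1·240 + 1·(-48) = 192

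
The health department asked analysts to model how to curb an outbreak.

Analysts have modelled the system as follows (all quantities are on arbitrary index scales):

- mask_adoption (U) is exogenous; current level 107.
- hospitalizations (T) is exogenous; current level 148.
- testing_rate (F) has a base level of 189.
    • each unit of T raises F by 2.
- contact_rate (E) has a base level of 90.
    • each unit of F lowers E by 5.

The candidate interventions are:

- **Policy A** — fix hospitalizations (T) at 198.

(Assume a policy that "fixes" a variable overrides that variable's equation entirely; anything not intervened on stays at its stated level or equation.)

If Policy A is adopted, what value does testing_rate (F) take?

Policy A (T := 198):
  T = 198
  F = 189 + 2·198 = 585

585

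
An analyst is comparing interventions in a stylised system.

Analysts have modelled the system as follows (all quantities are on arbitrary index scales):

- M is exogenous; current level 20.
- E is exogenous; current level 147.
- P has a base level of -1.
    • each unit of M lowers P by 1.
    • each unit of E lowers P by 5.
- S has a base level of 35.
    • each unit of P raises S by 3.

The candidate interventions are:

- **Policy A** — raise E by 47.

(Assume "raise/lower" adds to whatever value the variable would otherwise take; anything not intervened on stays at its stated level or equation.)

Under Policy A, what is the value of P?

Policy A (E + 47):
  M = 20
  E = 147 + 47 = 194
  P = -1 − 20 − 5·194 = -991

-991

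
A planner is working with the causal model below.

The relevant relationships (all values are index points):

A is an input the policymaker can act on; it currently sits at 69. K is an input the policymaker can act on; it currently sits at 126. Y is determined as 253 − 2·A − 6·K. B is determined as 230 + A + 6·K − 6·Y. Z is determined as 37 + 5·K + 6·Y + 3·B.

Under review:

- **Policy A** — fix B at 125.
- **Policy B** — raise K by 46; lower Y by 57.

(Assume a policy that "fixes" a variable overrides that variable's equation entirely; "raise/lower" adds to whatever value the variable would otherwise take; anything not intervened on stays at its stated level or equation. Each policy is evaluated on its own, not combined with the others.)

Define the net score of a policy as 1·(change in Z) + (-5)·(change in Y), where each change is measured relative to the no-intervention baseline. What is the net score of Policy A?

-14328

Baseline:
  A = 69
  K = 126
  Y = 253 − 2·69 − 6·126 = -641
  B = 230 + 69 + 6·126 − 6·(-641) = 4901
  Z = 37 + 5·126 + 6·(-641) + 3·4901 = 11524
Policy A (B := 125):
  A = 69
  K = 126
  Y = 253 − 2·69 − 6·126 = -641
  B = 125
  Z = 37 + 5·126 + 6·(-641) + 3·125 = -2804
ΔZ = -2804 − 11524 = -14328; ΔY = -641 − (-641) = 0
Score = 1·(-14328) + (-5)·0 = -14328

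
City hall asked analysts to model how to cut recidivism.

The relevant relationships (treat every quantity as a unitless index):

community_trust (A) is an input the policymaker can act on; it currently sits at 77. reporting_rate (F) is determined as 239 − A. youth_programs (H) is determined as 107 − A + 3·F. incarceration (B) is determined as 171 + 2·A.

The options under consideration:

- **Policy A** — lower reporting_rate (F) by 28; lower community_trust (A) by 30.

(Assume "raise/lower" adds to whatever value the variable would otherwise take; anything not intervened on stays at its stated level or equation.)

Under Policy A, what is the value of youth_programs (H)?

Policy A (F − 28, A − 30):
  A = 77 − 30 = 47
  F = 239 − 47 (−28 from intervention) = 164
  H = 107 − 47 + 3·164 = 552

552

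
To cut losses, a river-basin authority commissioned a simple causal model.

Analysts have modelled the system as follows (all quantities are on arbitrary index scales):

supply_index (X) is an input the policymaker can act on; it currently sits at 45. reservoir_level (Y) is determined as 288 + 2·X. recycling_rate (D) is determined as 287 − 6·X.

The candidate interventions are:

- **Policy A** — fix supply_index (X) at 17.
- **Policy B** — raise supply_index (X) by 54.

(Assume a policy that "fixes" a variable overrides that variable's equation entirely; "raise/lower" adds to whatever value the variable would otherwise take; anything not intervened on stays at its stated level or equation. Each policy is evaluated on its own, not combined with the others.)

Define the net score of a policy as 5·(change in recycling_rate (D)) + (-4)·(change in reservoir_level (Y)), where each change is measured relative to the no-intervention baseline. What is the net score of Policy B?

Baseline:
  X = 45
  Y = 288 + 2·45 = 378
  D = 287 − 6·45 = 17
Policy B (X + 54):
  X = 45 + 54 = 99
  Y = 288 + 2·99 = 486
  D = 287 − 6·99 = -307
ΔD = -307 − 17 = -324; ΔY = 486 − 378 = 108
Score = 5·(-324) + (-4)·108 = -2052

-2052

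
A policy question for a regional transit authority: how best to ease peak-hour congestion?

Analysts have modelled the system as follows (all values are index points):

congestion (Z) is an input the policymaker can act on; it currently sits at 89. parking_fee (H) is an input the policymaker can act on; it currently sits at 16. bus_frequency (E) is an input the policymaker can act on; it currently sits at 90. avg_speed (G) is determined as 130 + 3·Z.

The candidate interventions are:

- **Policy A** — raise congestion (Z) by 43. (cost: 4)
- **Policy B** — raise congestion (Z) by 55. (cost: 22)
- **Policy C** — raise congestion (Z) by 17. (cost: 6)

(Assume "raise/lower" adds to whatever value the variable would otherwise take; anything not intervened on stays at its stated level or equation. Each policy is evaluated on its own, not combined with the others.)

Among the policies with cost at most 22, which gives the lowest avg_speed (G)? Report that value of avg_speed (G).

Policy A (Z + 43):
  Z = 89 + 43 = 132
  G = 130 + 3·132 = 526
Policy B (Z + 55):
  Z = 89 + 55 = 144
  G = 130 + 3·144 = 562
Policy C (Z + 17):
  Z = 89 + 17 = 106
  G = 130 + 3·106 = 448
Comparing — Policy A: G=526, Policy B: G=562, Policy C: G=448. Lowest is 448 (Policy C).

448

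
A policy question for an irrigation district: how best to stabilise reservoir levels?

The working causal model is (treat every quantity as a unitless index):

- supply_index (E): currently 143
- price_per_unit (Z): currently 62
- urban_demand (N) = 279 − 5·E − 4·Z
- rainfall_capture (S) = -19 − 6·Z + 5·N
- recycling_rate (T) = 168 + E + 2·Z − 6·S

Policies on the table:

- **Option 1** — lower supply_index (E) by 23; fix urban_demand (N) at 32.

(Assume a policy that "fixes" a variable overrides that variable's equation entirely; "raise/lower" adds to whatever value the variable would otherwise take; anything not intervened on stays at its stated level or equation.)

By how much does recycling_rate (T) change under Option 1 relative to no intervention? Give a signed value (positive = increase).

-21503

Baseline:
  E = 143
  Z = 62
  N = 279 − 5·143 − 4·62 = -684
  S = -19 − 6·62 + 5·(-684) = -3811
  T = 168 + 143 + 2·62 − 6·(-3811) = 23301
Option 1 (E − 23, N := 32):
  E = 143 − 23 = 120
  Z = 62
  N = 32
  S = -19 − 6·62 + 5·32 = -231
  T = 168 + 120 + 2·62 − 6·(-231) = 1798
Change in T: 1798 − 23301 = -21503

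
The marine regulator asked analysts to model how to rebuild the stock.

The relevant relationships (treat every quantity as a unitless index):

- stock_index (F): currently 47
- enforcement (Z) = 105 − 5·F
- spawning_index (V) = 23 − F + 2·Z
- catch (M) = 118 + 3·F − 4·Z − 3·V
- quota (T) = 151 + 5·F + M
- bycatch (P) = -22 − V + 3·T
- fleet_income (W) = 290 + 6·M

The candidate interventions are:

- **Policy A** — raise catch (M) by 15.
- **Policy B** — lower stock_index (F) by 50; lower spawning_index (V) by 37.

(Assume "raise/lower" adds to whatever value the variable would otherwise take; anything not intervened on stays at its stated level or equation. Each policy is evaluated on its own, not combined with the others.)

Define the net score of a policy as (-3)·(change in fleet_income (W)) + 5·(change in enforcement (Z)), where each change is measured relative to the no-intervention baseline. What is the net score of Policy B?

49652

Baseline:
  F = 47
  Z = 105 − 5·47 = -130
  V = 23 − 47 + 2·(-130) = -284
  M = 118 + 3·47 − 4·(-130) − 3·(-284) = 1631
  W = 290 + 6·1631 = 10076
Policy B (F − 50, V − 37):
  F = 47 − 50 = -3
  Z = 105 − 5·(-3) = 120
  V = 23 − (-3) + 2·120 (−37 from intervention) = 229
  M = 118 + 3·(-3) − 4·120 − 3·229 = -1058
  W = 290 + 6·(-1058) = -6058
ΔW = -6058 − 10076 = -16134; ΔZ = 120 − (-130) = 250
Score = (-3)·(-16134) + 5·250 = 49652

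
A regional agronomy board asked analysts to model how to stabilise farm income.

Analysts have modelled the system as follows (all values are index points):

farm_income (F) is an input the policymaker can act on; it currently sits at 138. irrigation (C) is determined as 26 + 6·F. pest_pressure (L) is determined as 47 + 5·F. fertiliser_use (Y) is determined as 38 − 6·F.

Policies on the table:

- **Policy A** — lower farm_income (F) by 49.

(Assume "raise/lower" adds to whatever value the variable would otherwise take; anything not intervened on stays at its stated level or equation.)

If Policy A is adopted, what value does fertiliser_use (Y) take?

-496

Policy A (F − 49):
  F = 138 − 49 = 89
  Y = 38 − 6·89 = -496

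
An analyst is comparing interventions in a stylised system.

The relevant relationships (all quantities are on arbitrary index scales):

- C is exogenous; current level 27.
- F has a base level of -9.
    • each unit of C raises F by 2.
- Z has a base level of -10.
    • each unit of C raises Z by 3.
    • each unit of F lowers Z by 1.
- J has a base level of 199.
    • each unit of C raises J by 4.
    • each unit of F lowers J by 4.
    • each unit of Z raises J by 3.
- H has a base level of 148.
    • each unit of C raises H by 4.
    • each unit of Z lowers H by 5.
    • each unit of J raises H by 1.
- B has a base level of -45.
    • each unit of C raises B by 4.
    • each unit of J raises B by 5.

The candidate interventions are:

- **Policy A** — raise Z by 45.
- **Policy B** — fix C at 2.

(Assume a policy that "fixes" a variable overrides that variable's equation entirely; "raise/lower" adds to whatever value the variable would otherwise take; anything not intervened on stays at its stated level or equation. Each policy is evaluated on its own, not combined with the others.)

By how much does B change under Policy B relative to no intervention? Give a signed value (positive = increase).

Baseline:
  C = 27
  F = -9 + 2·27 = 45
  Z = -10 + 3·27 − 45 = 26
  J = 199 + 4·27 − 4·45 + 3·26 = 205
  B = -45 + 4·27 + 5·205 = 1088
Policy B (C := 2):
  C = 2
  F = -9 + 2·2 = -5
  Z = -10 + 3·2 − (-5) = 1
  J = 199 + 4·2 − 4·(-5) + 3·1 = 230
  B = -45 + 4·2 + 5·230 = 1113
Change in B: 1113 − 1088 = 25

25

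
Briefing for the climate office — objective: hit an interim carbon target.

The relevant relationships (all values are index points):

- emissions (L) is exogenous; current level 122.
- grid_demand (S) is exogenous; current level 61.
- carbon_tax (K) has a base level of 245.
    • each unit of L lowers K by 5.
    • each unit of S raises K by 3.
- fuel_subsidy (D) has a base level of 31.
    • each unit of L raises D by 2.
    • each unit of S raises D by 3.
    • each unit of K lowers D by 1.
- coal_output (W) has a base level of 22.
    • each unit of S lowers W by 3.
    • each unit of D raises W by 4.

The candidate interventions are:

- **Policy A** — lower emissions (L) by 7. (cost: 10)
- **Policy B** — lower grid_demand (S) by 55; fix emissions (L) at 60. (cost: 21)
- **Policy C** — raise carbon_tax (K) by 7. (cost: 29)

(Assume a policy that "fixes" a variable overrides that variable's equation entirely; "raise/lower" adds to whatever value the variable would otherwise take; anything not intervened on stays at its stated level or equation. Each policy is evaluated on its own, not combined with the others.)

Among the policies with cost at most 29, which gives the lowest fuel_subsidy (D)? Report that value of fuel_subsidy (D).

206

Policy A (L − 7):
  L = 122 − 7 = 115
  S = 61
  K = 245 − 5·115 + 3·61 = -147
  D = 31 + 2·115 + 3·61 − (-147) = 591
Policy B (S − 55, L := 60):
  L = 60
  S = 61 − 55 = 6
  K = 245 − 5·60 + 3·6 = -37
  D = 31 + 2·60 + 3·6 − (-37) = 206
Policy C (K + 7):
  L = 122
  S = 61
  K = 245 − 5·122 + 3·61 (+7 from intervention) = -175
  D = 31 + 2·122 + 3·61 − (-175) = 633
Comparing — Policy A: D=591, Policy B: D=206, Policy C: D=633. Lowest is 206 (Policy B).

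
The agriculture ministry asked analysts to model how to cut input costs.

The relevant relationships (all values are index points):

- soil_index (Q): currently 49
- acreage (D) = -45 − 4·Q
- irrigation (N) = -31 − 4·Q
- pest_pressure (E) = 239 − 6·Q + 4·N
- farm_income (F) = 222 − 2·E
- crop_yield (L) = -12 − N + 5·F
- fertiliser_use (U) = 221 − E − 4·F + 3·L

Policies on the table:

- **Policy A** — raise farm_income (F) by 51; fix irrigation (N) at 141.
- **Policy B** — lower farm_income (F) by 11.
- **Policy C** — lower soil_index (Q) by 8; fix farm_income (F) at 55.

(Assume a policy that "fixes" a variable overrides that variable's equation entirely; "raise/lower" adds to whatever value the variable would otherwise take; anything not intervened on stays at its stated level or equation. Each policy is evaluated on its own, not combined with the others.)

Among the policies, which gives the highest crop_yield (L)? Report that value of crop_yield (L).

10900

Policy A (F + 51, N := 141):
  Q = 49
  N = 141
  E = 239 − 6·49 + 4·141 = 509
  F = 222 − 2·509 (+51 from intervention) = -745
  L = -12 − 141 + 5·(-745) = -3878
Policy B (F − 11):
  Q = 49
  N = -31 − 4·49 = -227
  E = 239 − 6·49 + 4·(-227) = -963
  F = 222 − 2·(-963) (−11 from intervention) = 2137
  L = -12 − (-227) + 5·2137 = 10900
Policy C (Q − 8, F := 55):
  Q = 49 − 8 = 41
  N = -31 − 4·41 = -195
  E = 239 − 6·41 + 4·(-195) = -787
  F = 55
  L = -12 − (-195) + 5·55 = 458
Comparing — Policy A: L=-3878, Policy B: L=10900, Policy C: L=458. Highest is 10900 (Policy B).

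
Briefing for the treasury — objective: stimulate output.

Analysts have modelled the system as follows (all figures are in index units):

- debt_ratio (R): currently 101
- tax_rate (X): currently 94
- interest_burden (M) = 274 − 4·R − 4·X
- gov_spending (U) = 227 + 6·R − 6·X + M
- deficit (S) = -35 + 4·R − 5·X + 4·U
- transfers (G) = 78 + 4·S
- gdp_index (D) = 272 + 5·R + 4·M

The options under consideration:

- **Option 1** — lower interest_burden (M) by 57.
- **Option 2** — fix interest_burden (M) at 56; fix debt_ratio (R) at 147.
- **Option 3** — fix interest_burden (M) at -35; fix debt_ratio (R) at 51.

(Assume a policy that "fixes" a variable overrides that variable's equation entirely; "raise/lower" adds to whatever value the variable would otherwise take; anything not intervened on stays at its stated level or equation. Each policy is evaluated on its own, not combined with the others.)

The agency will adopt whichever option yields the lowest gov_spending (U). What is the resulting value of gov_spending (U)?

Option 1 (M − 57):
  R = 101
  X = 94
  M = 274 − 4·101 − 4·94 (−57 from intervention) = -563
  U = 227 + 6·101 − 6·94 + (-563) = -294
Option 2 (M := 56, R := 147):
  R = 147
  X = 94
  M = 56
  U = 227 + 6·147 − 6·94 + 56 = 601
Option 3 (M := -35, R := 51):
  R = 51
  X = 94
  M = -35
  U = 227 + 6·51 − 6·94 + (-35) = -66
Comparing — Option 1: U=-294, Option 2: U=601, Option 3: U=-66. Lowest is -294 (Option 1).

-294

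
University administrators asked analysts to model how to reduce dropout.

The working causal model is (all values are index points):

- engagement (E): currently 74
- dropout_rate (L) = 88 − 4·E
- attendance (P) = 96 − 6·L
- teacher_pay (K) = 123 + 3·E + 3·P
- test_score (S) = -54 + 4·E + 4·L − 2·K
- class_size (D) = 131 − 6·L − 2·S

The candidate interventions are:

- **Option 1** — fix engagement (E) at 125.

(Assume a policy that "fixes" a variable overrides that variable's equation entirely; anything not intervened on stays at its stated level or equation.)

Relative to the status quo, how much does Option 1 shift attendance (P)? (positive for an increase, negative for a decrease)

Baseline:
  E = 74
  L = 88 − 4·74 = -208
  P = 96 − 6·(-208) = 1344
Option 1 (E := 125):
  E = 125
  L = 88 − 4·125 = -412
  P = 96 − 6·(-412) = 2568
Change in P: 2568 − 1344 = 1224

1224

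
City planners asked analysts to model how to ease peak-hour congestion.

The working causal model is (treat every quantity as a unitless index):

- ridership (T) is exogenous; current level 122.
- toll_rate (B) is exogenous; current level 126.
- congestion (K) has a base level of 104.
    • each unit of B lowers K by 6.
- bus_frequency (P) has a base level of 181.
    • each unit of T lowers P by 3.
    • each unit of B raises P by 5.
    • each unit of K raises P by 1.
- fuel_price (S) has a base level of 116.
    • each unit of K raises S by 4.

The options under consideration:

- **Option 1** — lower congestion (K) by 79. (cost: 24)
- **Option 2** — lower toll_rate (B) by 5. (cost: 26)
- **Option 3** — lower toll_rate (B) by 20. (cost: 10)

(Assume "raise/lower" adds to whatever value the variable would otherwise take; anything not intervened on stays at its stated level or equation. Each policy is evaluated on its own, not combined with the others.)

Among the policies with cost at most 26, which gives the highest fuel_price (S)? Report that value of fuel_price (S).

Option 1 (K − 79):
  B = 126
  K = 104 − 6·126 (−79 from intervention) = -731
  S = 116 + 4·(-731) = -2808
Option 2 (B − 5):
  B = 126 − 5 = 121
  K = 104 − 6·121 = -622
  S = 116 + 4·(-622) = -2372
Option 3 (B − 20):
  B = 126 − 20 = 106
  K = 104 − 6·106 = -532
  S = 116 + 4·(-532) = -2012
Comparing — Option 1: S=-2808, Option 2: S=-2372, Option 3: S=-2012. Highest is -2012 (Option 3).

-2012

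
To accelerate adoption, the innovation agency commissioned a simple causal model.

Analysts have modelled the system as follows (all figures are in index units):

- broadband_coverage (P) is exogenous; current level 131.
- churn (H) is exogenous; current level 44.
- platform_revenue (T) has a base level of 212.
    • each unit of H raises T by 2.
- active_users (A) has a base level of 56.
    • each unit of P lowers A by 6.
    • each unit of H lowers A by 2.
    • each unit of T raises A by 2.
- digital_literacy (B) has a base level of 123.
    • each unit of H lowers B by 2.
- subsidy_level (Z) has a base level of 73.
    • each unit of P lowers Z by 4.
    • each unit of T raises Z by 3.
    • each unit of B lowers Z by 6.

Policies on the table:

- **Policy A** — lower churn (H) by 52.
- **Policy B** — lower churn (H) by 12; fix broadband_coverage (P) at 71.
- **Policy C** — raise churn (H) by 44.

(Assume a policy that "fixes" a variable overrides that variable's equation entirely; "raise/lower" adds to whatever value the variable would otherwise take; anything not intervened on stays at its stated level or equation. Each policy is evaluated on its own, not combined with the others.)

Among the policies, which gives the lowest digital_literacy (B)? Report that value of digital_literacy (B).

-53

Policy A (H − 52):
  H = 44 − 52 = -8
  B = 123 − 2·(-8) = 139
Policy B (H − 12, P := 71):
  H = 44 − 12 = 32
  B = 123 − 2·32 = 59
Policy C (H + 44):
  H = 44 + 44 = 88
  B = 123 − 2·88 = -53
Comparing — Policy A: B=139, Policy B: B=59, Policy C: B=-53. Lowest is -53 (Policy C).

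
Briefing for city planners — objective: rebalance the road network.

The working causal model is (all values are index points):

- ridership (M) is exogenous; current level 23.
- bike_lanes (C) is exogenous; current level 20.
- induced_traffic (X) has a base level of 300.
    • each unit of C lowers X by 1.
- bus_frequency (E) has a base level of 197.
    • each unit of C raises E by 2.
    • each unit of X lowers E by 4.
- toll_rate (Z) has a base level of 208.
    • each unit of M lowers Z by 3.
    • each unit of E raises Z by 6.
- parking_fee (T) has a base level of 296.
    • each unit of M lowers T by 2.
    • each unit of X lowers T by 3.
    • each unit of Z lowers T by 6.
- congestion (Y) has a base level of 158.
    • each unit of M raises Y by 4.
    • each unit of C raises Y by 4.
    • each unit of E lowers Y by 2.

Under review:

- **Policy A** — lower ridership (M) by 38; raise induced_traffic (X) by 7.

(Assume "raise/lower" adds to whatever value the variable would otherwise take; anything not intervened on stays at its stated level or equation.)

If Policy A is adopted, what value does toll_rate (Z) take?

Policy A (M − 38, X + 7):
  M = 23 − 38 = -15
  C = 20
  X = 300 − 20 (+7 from intervention) = 287
  E = 197 + 2·20 − 4·287 = -911
  Z = 208 − 3·(-15) + 6·(-911) = -5213

-5213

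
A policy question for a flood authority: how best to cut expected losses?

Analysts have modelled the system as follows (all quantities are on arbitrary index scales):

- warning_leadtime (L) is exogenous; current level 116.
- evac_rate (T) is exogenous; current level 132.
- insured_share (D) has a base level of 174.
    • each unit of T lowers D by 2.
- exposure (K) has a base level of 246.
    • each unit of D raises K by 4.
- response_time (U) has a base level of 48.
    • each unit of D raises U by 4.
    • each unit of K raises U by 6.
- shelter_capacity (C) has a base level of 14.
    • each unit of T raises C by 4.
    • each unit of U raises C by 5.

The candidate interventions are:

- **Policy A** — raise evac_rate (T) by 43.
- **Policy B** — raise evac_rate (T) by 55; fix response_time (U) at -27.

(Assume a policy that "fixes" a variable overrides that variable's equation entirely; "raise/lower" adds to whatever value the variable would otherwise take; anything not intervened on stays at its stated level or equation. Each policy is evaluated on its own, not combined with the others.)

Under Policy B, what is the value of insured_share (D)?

Policy B (T + 55, U := -27):
  T = 132 + 55 = 187
  D = 174 − 2·187 = -200

-200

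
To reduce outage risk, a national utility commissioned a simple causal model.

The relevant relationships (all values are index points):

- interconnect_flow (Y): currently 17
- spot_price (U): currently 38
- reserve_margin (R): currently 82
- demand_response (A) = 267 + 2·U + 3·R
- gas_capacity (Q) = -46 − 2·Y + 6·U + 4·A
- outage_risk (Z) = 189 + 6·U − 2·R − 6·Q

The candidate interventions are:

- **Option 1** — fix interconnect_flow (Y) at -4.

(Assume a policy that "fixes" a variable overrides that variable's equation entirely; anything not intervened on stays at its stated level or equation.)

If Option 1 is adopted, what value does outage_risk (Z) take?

-15023

Option 1 (Y := -4):
  Y = -4
  U = 38
  R = 82
  A = 267 + 2·38 + 3·82 = 589
  Q = -46 − 2·(-4) + 6·38 + 4·589 = 2546
  Z = 189 + 6·38 − 2·82 − 6·2546 = -15023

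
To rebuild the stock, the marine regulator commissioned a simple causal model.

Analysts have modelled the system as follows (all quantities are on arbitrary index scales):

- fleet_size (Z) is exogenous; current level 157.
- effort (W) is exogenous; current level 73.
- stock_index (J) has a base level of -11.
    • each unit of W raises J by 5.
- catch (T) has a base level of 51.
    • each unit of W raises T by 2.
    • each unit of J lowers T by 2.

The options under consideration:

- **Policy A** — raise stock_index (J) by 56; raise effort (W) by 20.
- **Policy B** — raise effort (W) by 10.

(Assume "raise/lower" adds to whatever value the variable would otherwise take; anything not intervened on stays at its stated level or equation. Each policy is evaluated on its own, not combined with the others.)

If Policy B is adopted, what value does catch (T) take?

-591

Policy B (W + 10):
  W = 73 + 10 = 83
  J = -11 + 5·83 = 404
  T = 51 + 2·83 − 2·404 = -591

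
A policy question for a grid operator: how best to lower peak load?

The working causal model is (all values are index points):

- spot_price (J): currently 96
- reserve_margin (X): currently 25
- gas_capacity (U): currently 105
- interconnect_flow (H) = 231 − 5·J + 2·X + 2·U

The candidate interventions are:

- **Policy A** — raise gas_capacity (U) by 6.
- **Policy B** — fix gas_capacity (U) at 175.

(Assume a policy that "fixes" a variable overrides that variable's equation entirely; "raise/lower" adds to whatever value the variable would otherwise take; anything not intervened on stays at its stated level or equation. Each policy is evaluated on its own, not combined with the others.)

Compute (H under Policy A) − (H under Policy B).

Policy A (U + 6):
  J = 96
  X = 25
  U = 105 + 6 = 111
  H = 231 − 5·96 + 2·25 + 2·111 = 23
Policy B (U := 175):
  J = 96
  X = 25
  U = 175
  H = 231 − 5·96 + 2·25 + 2·175 = 151
H: 23 − 151 = -128

-128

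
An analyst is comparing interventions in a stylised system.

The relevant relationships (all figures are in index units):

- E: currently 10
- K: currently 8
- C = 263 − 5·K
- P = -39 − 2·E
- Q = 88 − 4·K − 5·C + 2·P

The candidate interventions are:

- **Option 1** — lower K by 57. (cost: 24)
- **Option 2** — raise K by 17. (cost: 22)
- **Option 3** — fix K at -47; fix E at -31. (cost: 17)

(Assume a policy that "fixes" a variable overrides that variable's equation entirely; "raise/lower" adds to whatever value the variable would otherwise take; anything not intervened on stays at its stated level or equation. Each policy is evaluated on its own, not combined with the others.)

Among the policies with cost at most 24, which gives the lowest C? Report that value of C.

Option 1 (K − 57):
  K = 8 − 57 = -49
  C = 263 − 5·(-49) = 508
Option 2 (K + 17):
  K = 8 + 17 = 25
  C = 263 − 5·25 = 138
Option 3 (K := -47, E := -31):
  K = -47
  C = 263 − 5·(-47) = 498
Comparing — Option 1: C=508, Option 2: C=138, Option 3: C=498. Lowest is 138 (Option 2).

138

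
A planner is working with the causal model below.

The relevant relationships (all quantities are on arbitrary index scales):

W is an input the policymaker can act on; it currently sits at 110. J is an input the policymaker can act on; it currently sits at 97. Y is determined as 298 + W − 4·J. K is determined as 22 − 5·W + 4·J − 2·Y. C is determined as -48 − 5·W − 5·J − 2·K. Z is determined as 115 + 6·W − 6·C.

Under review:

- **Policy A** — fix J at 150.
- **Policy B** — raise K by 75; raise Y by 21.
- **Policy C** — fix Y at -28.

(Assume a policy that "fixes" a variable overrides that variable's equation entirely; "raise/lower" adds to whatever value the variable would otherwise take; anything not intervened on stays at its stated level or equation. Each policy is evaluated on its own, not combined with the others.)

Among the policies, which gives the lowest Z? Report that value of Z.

Policy A (J := 150):
  W = 110
  J = 150
  Y = 298 + 110 − 4·150 = -192
  K = 22 − 5·110 + 4·150 − 2·(-192) = 456
  C = -48 − 5·110 − 5·150 − 2·456 = -2260
  Z = 115 + 6·110 − 6·(-2260) = 14335
Policy B (K + 75, Y + 21):
  W = 110
  J = 97
  Y = 298 + 110 − 4·97 (+21 from intervention) = 41
  K = 22 − 5·110 + 4·97 − 2·41 (+75 from intervention) = -147
  C = -48 − 5·110 − 5·97 − 2·(-147) = -789
  Z = 115 + 6·110 − 6·(-789) = 5509
Policy C (Y := -28):
  W = 110
  J = 97
  Y = -28
  K = 22 − 5·110 + 4·97 − 2·(-28) = -84
  C = -48 − 5·110 − 5·97 − 2·(-84) = -915
  Z = 115 + 6·110 − 6·(-915) = 6265
Comparing — Policy A: Z=14335, Policy B: Z=5509, Policy C: Z=6265. Lowest is 5509 (Policy B).

5509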